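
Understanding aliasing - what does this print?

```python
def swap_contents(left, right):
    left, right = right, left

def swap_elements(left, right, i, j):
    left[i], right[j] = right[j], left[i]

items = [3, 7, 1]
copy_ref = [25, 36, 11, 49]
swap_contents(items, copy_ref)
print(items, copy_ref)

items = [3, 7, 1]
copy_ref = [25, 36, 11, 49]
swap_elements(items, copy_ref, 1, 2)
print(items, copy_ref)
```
[3, 7, 1] [25, 36, 11, 49]
[3, 11, 1] [25, 36, 7, 49]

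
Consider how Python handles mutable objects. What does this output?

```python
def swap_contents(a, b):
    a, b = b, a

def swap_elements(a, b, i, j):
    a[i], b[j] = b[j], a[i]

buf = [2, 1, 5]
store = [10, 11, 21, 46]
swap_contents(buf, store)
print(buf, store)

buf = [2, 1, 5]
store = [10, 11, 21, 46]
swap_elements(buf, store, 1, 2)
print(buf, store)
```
[2, 1, 5] [10, 11, 21, 46]
[2, 21, 5] [10, 11, 1, 46]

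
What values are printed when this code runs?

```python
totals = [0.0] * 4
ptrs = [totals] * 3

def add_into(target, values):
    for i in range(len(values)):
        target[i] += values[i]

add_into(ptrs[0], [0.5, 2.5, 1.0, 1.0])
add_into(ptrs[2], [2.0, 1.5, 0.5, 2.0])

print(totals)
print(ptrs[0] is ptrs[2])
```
[2.5, 4.0, 1.5, 3.0]
True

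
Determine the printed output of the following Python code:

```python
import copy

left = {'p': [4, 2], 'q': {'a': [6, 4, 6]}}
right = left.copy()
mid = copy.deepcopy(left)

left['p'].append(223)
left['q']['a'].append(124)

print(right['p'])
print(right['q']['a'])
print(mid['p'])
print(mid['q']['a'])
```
[4, 2, 223]
[6, 4, 6, 124]
[4, 2]
[6, 4, 6]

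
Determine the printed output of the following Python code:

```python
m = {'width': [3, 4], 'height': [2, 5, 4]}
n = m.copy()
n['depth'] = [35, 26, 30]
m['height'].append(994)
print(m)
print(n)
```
{'width': [3, 4], 'height': [2, 5, 4, 994]}
{'width': [3, 4], 'height': [2, 5, 4, 994], 'depth': [35, 26, 30]}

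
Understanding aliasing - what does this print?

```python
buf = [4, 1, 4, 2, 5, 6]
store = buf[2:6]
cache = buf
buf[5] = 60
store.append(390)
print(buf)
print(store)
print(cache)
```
[4, 1, 4, 2, 5, 60]
[4, 2, 5, 6, 390]
[4, 1, 4, 2, 5, 60]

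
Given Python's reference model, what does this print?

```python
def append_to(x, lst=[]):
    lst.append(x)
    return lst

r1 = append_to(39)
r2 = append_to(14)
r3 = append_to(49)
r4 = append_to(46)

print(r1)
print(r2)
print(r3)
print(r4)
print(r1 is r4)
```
[39, 14, 49, 46]
[39, 14, 49, 46]
[39, 14, 49, 46]
[39, 14, 49, 46]
True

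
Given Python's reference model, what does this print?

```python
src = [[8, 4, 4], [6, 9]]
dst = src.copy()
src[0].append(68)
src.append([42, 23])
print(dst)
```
[[8, 4, 4, 68], [6, 9]]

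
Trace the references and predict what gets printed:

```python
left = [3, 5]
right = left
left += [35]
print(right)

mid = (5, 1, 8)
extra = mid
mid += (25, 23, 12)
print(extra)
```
[3, 5, 35]
(5, 1, 8)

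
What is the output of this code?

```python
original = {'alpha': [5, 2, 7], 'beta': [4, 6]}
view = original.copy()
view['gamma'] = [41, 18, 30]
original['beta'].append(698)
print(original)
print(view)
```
{'alpha': [5, 2, 7], 'beta': [4, 6, 698]}
{'alpha': [5, 2, 7], 'beta': [4, 6, 698], 'gamma': [41, 18, 30]}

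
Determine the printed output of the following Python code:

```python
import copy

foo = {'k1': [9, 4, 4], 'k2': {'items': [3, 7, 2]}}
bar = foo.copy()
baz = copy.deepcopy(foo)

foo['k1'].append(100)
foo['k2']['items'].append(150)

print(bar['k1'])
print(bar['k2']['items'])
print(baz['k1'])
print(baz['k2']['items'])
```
[9, 4, 4, 100]
[3, 7, 2, 150]
[9, 4, 4]
[3, 7, 2]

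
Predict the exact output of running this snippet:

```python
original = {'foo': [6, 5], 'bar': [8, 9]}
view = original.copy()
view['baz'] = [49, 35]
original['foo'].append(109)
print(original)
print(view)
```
{'foo': [6, 5, 109], 'bar': [8, 9]}
{'foo': [6, 5, 109], 'bar': [8, 9], 'baz': [49, 35]}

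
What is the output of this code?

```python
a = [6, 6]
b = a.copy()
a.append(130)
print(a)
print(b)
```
[6, 6, 130]
[6, 6]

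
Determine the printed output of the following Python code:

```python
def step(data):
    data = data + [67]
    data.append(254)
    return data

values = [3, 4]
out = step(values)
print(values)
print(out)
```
[3, 4]
[3, 4, 67, 254]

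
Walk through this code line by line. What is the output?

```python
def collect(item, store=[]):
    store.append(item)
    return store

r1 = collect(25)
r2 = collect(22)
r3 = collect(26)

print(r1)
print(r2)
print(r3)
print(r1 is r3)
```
[25, 22, 26]
[25, 22, 26]
[25, 22, 26]
True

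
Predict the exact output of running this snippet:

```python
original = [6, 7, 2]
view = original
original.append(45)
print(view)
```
[6, 7, 2, 45]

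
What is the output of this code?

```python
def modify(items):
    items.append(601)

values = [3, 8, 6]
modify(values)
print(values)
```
[3, 8, 6, 601]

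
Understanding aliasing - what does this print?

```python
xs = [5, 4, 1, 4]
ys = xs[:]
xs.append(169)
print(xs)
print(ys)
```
[5, 4, 1, 4, 169]
[5, 4, 1, 4]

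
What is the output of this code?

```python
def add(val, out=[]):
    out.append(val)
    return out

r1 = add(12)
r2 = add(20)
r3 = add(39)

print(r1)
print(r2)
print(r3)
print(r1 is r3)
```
[12, 20, 39]
[12, 20, 39]
[12, 20, 39]
True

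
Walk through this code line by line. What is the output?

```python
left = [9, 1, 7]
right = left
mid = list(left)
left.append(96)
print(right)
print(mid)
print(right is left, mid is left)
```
[9, 1, 7, 96]
[9, 1, 7]
True False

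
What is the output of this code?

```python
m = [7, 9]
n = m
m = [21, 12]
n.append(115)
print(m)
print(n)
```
[21, 12]
[7, 9, 115]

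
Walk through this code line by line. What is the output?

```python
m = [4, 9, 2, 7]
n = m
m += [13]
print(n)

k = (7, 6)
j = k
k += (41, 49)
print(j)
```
[4, 9, 2, 7, 13]
(7, 6)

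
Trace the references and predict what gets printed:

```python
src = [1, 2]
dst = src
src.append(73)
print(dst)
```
[1, 2, 73]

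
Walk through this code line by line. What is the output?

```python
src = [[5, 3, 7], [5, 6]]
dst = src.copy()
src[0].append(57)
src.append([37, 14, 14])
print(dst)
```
[[5, 3, 7, 57], [5, 6]]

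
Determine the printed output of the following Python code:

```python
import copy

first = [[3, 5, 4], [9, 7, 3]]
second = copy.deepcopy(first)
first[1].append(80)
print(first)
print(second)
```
[[3, 5, 4], [9, 7, 3, 80]]
[[3, 5, 4], [9, 7, 3]]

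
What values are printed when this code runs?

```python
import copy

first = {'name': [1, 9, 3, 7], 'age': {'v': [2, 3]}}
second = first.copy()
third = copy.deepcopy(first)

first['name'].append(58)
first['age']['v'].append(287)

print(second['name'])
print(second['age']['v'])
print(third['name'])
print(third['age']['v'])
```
[1, 9, 3, 7, 58]
[2, 3, 287]
[1, 9, 3, 7]
[2, 3]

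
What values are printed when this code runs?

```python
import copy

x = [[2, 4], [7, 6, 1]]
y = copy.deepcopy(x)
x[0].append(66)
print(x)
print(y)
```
[[2, 4, 66], [7, 6, 1]]
[[2, 4], [7, 6, 1]]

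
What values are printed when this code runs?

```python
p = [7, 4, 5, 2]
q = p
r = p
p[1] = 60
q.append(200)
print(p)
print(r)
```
[7, 60, 5, 2, 200]
[7, 60, 5, 2, 200]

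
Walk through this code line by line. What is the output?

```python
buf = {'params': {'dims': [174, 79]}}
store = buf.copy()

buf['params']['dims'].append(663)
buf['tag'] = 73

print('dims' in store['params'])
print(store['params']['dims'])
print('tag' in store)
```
True
[174, 79, 663]
False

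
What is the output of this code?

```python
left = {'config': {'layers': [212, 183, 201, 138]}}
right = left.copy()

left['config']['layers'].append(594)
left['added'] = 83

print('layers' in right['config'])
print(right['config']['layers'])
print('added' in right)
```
True
[212, 183, 201, 138, 594]
False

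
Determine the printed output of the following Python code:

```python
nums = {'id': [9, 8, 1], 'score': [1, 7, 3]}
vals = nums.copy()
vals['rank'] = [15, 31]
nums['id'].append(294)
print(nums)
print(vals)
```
{'id': [9, 8, 1, 294], 'score': [1, 7, 3]}
{'id': [9, 8, 1, 294], 'score': [1, 7, 3], 'rank': [15, 31]}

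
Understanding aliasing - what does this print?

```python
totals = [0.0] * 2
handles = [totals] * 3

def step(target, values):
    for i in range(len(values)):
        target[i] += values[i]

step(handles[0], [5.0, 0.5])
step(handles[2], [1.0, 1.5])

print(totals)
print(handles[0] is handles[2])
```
[6.0, 2.0]
True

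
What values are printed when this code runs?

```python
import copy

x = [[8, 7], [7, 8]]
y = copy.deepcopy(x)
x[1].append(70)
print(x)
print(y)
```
[[8, 7], [7, 8, 70]]
[[8, 7], [7, 8]]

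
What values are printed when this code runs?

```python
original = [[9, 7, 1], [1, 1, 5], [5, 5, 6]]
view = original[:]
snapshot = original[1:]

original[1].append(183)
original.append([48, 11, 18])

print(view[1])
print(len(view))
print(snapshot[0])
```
[1, 1, 5, 183]
3
[1, 1, 5, 183]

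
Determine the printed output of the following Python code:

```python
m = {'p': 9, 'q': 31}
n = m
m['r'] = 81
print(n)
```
{'p': 9, 'q': 31, 'r': 81}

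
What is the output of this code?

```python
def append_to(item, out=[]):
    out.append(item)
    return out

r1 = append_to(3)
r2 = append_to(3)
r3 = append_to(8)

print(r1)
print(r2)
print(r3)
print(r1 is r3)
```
[3, 3, 8]
[3, 3, 8]
[3, 3, 8]
True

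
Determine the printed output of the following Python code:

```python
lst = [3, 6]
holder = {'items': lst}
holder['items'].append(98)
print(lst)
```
[3, 6, 98]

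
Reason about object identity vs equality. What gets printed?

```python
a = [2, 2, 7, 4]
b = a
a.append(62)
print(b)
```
[2, 2, 7, 4, 62]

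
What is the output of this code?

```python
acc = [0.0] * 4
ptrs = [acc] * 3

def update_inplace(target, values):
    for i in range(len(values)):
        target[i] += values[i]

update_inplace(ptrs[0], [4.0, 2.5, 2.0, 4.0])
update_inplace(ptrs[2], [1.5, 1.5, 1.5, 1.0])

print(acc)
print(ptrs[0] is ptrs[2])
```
[5.5, 4.0, 3.5, 5.0]
True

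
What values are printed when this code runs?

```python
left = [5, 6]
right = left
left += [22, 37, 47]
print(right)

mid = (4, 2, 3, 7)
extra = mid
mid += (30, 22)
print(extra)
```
[5, 6, 22, 37, 47]
(4, 2, 3, 7)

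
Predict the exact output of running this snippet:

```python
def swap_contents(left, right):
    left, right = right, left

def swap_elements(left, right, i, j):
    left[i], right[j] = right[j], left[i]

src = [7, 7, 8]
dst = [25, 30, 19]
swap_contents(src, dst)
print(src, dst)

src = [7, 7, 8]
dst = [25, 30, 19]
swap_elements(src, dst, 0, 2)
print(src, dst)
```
[7, 7, 8] [25, 30, 19]
[19, 7, 8] [25, 30, 7]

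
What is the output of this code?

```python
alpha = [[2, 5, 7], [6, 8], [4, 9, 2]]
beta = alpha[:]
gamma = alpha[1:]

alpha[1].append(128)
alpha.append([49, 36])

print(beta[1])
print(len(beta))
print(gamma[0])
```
[6, 8, 128]
3
[6, 8, 128]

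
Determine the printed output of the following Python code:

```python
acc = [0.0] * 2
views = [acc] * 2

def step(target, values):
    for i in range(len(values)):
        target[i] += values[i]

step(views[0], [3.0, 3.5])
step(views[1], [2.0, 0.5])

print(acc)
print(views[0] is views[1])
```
[5.0, 4.0]
True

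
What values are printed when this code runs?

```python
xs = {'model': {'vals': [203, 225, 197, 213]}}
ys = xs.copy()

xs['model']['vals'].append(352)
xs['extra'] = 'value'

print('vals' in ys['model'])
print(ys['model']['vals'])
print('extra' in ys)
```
True
[203, 225, 197, 213, 352]
False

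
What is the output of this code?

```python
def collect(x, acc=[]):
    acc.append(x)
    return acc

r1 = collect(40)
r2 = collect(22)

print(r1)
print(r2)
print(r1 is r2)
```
[40, 22]
[40, 22]
True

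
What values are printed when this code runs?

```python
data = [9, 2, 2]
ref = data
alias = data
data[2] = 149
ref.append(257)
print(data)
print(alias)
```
[9, 2, 149, 257]
[9, 2, 149, 257]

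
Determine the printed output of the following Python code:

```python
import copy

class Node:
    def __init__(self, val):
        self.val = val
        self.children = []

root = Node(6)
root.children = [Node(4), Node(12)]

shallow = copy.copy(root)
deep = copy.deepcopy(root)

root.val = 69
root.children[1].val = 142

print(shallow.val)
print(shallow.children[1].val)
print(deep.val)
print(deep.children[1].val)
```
6
142
6
12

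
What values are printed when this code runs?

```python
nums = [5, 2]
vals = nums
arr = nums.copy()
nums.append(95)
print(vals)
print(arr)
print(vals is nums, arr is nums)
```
[5, 2, 95]
[5, 2]
True False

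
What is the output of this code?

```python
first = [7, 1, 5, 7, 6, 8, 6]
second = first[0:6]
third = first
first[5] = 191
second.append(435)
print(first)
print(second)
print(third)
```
[7, 1, 5, 7, 6, 191, 6]
[7, 1, 5, 7, 6, 8, 435]
[7, 1, 5, 7, 6, 191, 6]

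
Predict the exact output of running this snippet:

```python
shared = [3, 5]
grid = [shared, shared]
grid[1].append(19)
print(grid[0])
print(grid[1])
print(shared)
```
[3, 5, 19]
[3, 5, 19]
[3, 5, 19]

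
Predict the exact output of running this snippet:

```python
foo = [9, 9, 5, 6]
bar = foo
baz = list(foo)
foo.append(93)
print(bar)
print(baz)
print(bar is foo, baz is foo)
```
[9, 9, 5, 6, 93]
[9, 9, 5, 6]
True False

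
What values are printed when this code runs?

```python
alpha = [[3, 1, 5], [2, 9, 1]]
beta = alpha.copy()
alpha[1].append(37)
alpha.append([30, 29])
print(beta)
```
[[3, 1, 5], [2, 9, 1, 37]]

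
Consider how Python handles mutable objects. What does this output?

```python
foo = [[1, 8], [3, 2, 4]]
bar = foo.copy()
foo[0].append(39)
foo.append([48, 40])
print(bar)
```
[[1, 8, 39], [3, 2, 4]]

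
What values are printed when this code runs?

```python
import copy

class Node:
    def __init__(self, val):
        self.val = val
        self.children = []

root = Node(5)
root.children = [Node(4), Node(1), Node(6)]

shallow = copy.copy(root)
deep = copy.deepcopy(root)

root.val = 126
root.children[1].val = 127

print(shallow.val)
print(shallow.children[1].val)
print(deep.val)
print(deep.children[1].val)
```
5
127
5
1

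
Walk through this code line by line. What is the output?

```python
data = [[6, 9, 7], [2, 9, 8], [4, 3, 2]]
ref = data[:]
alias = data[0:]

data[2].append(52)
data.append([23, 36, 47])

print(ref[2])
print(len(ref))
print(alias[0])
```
[4, 3, 2, 52]
3
[6, 9, 7]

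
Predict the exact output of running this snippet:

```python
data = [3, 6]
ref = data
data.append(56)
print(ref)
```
[3, 6, 56]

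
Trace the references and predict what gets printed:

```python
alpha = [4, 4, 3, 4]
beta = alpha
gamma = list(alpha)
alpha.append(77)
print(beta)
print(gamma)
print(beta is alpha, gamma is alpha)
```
[4, 4, 3, 4, 77]
[4, 4, 3, 4]
True False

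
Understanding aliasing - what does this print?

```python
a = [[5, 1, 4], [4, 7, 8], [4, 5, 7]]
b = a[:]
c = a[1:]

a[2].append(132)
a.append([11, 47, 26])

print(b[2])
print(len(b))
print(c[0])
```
[4, 5, 7, 132]
3
[4, 7, 8]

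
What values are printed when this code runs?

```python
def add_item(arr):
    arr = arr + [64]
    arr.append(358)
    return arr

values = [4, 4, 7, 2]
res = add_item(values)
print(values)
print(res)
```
[4, 4, 7, 2]
[4, 4, 7, 2, 64, 358]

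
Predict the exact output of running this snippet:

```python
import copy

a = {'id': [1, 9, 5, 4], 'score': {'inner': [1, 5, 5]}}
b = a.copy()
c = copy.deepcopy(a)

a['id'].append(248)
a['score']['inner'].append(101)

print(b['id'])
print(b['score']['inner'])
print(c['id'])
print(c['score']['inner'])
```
[1, 9, 5, 4, 248]
[1, 5, 5, 101]
[1, 9, 5, 4]
[1, 5, 5]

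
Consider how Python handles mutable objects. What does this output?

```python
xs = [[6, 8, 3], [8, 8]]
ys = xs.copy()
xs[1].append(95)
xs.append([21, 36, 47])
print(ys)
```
[[6, 8, 3], [8, 8, 95]]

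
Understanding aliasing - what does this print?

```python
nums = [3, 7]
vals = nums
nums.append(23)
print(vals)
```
[3, 7, 23]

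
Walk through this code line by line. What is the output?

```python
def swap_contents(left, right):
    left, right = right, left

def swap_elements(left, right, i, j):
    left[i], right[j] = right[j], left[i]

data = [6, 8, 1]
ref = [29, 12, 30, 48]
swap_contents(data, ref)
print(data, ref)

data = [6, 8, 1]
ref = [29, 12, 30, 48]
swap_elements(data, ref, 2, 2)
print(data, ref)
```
[6, 8, 1] [29, 12, 30, 48]
[6, 8, 30] [29, 12, 1, 48]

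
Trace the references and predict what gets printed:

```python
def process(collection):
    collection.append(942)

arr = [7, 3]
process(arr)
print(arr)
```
[7, 3, 942]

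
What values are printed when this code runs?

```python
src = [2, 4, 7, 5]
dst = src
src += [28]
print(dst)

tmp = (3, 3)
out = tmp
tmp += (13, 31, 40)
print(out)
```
[2, 4, 7, 5, 28]
(3, 3)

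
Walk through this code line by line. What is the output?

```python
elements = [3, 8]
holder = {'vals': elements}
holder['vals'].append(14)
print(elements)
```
[3, 8, 14]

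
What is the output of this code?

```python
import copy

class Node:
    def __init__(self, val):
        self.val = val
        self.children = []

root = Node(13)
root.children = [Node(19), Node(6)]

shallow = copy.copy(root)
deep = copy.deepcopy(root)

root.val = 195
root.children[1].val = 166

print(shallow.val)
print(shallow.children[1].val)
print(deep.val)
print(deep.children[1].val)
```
13
166
13
6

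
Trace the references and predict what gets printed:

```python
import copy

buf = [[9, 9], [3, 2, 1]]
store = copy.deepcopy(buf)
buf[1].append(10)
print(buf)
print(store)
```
[[9, 9], [3, 2, 1, 10]]
[[9, 9], [3, 2, 1]]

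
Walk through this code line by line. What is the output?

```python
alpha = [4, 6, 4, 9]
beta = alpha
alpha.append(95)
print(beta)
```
[4, 6, 4, 9, 95]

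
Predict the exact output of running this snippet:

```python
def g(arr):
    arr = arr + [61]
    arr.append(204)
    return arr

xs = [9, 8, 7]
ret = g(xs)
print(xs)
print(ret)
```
[9, 8, 7]
[9, 8, 7, 61, 204]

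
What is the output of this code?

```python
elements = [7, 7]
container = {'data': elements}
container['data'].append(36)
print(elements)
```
[7, 7, 36]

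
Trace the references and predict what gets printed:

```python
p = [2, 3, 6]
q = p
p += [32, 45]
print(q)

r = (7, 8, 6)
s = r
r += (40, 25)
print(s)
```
[2, 3, 6, 32, 45]
(7, 8, 6)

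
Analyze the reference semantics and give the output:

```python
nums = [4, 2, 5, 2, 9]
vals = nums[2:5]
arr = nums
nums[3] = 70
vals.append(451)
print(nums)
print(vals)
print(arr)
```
[4, 2, 5, 70, 9]
[5, 2, 9, 451]
[4, 2, 5, 70, 9]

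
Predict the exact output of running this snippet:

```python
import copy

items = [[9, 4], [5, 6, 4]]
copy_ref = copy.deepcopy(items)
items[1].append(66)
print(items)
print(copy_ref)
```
[[9, 4], [5, 6, 4, 66]]
[[9, 4], [5, 6, 4]]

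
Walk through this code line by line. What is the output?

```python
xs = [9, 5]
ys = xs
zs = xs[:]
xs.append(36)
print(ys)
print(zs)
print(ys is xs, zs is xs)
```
[9, 5, 36]
[9, 5]
True False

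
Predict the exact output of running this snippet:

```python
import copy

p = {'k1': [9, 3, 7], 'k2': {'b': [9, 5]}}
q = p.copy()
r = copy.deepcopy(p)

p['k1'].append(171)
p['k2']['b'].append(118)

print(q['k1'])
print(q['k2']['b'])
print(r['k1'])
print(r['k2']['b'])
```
[9, 3, 7, 171]
[9, 5, 118]
[9, 3, 7]
[9, 5]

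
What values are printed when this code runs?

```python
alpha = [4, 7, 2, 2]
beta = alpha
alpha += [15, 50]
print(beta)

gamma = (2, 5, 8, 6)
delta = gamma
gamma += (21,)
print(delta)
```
[4, 7, 2, 2, 15, 50]
(2, 5, 8, 6)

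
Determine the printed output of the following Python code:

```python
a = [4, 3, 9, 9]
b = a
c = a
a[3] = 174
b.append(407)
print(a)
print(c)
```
[4, 3, 9, 174, 407]
[4, 3, 9, 174, 407]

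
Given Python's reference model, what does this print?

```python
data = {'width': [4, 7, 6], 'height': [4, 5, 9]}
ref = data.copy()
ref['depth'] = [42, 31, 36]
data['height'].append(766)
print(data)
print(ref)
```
{'width': [4, 7, 6], 'height': [4, 5, 9, 766]}
{'width': [4, 7, 6], 'height': [4, 5, 9, 766], 'depth': [42, 31, 36]}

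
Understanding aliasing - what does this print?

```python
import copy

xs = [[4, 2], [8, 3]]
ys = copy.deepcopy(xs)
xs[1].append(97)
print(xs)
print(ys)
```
[[4, 2], [8, 3, 97]]
[[4, 2], [8, 3]]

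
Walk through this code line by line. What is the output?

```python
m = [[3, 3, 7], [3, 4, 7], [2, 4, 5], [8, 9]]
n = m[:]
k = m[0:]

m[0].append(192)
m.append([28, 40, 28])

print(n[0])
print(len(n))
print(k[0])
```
[3, 3, 7, 192]
4
[3, 3, 7, 192]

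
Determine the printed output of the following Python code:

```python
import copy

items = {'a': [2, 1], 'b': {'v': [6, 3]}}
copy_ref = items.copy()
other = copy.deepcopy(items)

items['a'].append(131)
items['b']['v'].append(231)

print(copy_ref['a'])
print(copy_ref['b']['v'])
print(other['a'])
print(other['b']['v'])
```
[2, 1, 131]
[6, 3, 231]
[2, 1]
[6, 3]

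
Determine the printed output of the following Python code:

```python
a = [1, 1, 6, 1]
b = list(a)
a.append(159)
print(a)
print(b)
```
[1, 1, 6, 1, 159]
[1, 1, 6, 1]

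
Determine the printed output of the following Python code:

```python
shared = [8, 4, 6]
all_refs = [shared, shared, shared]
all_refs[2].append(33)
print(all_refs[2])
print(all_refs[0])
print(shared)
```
[8, 4, 6, 33]
[8, 4, 6, 33]
[8, 4, 6, 33]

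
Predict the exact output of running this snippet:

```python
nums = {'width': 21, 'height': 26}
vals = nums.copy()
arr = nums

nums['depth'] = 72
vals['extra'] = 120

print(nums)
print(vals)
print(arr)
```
{'width': 21, 'height': 26, 'depth': 72}
{'width': 21, 'height': 26, 'extra': 120}
{'width': 21, 'height': 26, 'depth': 72}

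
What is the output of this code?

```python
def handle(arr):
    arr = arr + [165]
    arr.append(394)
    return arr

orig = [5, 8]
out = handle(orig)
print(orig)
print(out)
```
[5, 8]
[5, 8, 165, 394]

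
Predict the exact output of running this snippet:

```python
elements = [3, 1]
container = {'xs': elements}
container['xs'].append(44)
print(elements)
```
[3, 1, 44]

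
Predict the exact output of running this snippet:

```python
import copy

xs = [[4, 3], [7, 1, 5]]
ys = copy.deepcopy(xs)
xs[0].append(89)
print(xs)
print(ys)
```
[[4, 3, 89], [7, 1, 5]]
[[4, 3], [7, 1, 5]]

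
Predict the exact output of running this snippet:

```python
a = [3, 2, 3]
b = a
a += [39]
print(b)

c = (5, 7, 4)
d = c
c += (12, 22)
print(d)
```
[3, 2, 3, 39]
(5, 7, 4)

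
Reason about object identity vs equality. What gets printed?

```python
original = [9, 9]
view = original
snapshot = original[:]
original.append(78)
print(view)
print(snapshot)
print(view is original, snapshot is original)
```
[9, 9, 78]
[9, 9]
True False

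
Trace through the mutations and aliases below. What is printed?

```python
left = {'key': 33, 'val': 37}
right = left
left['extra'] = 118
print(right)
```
{'key': 33, 'val': 37, 'extra': 118}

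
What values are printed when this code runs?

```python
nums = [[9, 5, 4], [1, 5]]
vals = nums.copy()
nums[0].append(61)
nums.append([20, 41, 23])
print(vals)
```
[[9, 5, 4, 61], [1, 5]]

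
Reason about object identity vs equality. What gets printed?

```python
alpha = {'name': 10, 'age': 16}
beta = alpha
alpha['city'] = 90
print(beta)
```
{'name': 10, 'age': 16, 'city': 90}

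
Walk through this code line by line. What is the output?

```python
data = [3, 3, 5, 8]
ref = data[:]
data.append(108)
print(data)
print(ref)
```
[3, 3, 5, 8, 108]
[3, 3, 5, 8]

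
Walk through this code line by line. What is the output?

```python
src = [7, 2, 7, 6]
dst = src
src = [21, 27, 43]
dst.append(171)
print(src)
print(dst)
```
[21, 27, 43]
[7, 2, 7, 6, 171]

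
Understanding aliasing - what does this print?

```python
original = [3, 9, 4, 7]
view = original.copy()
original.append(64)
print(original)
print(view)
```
[3, 9, 4, 7, 64]
[3, 9, 4, 7]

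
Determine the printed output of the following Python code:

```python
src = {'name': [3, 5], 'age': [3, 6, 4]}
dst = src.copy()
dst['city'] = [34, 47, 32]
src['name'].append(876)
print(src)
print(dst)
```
{'name': [3, 5, 876], 'age': [3, 6, 4]}
{'name': [3, 5, 876], 'age': [3, 6, 4], 'city': [34, 47, 32]}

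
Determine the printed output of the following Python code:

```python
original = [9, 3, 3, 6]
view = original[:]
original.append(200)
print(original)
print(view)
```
[9, 3, 3, 6, 200]
[9, 3, 3, 6]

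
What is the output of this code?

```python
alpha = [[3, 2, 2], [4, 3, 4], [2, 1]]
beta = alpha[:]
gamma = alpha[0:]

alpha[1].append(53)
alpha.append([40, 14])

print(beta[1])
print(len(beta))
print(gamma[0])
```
[4, 3, 4, 53]
3
[3, 2, 2]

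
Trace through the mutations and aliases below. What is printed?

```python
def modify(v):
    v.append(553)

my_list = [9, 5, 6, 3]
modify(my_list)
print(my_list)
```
[9, 5, 6, 3, 553]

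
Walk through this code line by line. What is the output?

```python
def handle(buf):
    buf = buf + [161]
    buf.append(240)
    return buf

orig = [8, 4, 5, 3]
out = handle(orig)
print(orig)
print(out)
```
[8, 4, 5, 3]
[8, 4, 5, 3, 161, 240]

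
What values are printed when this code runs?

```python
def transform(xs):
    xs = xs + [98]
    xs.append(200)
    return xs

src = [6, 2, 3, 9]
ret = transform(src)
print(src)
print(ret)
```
[6, 2, 3, 9]
[6, 2, 3, 9, 98, 200]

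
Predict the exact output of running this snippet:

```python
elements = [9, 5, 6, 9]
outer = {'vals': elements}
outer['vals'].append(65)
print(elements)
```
[9, 5, 6, 9, 65]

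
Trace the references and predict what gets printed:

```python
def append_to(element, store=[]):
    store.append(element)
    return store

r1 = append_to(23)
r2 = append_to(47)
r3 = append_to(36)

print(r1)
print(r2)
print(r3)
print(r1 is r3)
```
[23, 47, 36]
[23, 47, 36]
[23, 47, 36]
True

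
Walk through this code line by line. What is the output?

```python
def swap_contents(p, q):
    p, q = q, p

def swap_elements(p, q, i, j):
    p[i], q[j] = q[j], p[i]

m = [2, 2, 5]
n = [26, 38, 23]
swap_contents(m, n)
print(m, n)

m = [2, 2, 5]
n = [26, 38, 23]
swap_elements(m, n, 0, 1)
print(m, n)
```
[2, 2, 5] [26, 38, 23]
[38, 2, 5] [26, 2, 23]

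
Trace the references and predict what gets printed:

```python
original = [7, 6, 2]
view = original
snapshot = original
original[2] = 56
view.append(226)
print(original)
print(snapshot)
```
[7, 6, 56, 226]
[7, 6, 56, 226]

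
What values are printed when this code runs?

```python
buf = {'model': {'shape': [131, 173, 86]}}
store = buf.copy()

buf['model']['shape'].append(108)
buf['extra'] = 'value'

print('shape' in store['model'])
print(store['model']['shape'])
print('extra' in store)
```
True
[131, 173, 86, 108]
False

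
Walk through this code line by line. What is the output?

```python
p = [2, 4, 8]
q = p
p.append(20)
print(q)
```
[2, 4, 8, 20]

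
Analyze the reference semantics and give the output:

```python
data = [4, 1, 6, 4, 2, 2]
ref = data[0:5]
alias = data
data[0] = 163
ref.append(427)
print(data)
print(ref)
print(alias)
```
[163, 1, 6, 4, 2, 2]
[4, 1, 6, 4, 2, 427]
[163, 1, 6, 4, 2, 2]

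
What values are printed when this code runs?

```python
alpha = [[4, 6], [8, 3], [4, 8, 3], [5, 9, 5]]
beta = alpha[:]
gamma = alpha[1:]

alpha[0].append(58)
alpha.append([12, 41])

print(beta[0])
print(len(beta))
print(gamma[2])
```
[4, 6, 58]
4
[5, 9, 5]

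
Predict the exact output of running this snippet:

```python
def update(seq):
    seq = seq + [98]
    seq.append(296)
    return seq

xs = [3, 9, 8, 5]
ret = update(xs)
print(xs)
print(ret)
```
[3, 9, 8, 5]
[3, 9, 8, 5, 98, 296]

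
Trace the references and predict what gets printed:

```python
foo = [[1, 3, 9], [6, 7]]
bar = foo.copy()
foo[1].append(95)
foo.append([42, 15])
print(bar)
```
[[1, 3, 9], [6, 7, 95]]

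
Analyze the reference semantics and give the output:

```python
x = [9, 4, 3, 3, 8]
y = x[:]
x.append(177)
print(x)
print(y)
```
[9, 4, 3, 3, 8, 177]
[9, 4, 3, 3, 8]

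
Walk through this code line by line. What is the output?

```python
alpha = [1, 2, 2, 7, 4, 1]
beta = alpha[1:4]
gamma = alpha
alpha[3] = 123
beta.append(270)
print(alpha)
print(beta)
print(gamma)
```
[1, 2, 2, 123, 4, 1]
[2, 2, 7, 270]
[1, 2, 2, 123, 4, 1]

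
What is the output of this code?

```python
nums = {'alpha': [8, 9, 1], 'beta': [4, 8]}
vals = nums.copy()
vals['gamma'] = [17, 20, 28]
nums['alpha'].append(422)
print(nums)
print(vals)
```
{'alpha': [8, 9, 1, 422], 'beta': [4, 8]}
{'alpha': [8, 9, 1, 422], 'beta': [4, 8], 'gamma': [17, 20, 28]}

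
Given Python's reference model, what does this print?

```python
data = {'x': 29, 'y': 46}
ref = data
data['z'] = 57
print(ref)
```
{'x': 29, 'y': 46, 'z': 57}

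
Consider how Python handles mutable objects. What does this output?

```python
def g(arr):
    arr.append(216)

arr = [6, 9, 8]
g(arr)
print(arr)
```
[6, 9, 8, 216]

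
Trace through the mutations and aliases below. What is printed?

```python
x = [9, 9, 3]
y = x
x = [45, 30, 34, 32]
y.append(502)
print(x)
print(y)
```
[45, 30, 34, 32]
[9, 9, 3, 502]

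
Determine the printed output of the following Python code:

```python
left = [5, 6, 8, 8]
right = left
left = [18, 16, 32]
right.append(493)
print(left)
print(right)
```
[18, 16, 32]
[5, 6, 8, 8, 493]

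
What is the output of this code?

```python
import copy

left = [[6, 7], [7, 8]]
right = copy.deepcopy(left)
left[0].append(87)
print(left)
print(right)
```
[[6, 7, 87], [7, 8]]
[[6, 7], [7, 8]]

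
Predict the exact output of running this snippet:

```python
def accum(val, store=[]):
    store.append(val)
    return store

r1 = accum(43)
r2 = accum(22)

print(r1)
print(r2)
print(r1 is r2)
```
[43, 22]
[43, 22]
True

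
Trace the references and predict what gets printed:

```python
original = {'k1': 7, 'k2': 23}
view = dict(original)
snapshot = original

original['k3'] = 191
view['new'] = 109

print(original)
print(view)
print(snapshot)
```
{'k1': 7, 'k2': 23, 'k3': 191}
{'k1': 7, 'k2': 23, 'new': 109}
{'k1': 7, 'k2': 23, 'k3': 191}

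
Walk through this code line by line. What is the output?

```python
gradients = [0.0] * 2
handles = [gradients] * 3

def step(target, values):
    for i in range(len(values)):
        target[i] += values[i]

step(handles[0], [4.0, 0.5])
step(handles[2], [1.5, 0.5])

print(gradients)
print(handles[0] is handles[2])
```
[5.5, 1.0]
True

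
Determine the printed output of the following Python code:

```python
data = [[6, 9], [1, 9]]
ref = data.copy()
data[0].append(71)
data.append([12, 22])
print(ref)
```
[[6, 9, 71], [1, 9]]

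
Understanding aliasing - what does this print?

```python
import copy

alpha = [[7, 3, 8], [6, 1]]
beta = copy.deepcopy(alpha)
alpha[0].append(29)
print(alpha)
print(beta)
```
[[7, 3, 8, 29], [6, 1]]
[[7, 3, 8], [6, 1]]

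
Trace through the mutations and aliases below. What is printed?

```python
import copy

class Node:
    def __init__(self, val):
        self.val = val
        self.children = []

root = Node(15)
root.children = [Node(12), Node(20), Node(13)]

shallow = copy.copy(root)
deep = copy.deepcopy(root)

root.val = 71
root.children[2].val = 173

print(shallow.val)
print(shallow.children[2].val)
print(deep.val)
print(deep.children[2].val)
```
15
173
15
13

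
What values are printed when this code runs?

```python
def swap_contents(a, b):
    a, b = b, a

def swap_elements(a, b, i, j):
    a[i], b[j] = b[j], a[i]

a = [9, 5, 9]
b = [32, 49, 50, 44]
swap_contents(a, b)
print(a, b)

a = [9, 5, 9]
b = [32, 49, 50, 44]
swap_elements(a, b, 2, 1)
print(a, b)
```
[9, 5, 9] [32, 49, 50, 44]
[9, 5, 49] [32, 9, 50, 44]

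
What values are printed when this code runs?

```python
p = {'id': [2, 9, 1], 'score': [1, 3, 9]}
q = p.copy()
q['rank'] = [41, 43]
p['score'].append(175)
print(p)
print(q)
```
{'id': [2, 9, 1], 'score': [1, 3, 9, 175]}
{'id': [2, 9, 1], 'score': [1, 3, 9, 175], 'rank': [41, 43]}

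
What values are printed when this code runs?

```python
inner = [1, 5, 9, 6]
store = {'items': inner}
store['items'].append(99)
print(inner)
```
[1, 5, 9, 6, 99]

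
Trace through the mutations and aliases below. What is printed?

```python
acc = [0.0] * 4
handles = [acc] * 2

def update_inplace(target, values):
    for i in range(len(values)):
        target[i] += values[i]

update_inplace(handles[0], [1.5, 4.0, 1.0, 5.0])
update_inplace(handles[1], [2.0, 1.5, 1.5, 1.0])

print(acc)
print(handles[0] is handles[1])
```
[3.5, 5.5, 2.5, 6.0]
True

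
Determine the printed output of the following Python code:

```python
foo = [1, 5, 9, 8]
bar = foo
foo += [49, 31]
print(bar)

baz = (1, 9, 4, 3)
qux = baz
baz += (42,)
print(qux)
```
[1, 5, 9, 8, 49, 31]
(1, 9, 4, 3)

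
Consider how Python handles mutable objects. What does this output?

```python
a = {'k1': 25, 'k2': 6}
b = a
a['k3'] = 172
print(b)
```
{'k1': 25, 'k2': 6, 'k3': 172}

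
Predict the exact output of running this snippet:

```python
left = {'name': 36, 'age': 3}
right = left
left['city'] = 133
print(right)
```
{'name': 36, 'age': 3, 'city': 133}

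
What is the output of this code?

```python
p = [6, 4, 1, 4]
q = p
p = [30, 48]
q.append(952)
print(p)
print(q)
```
[30, 48]
[6, 4, 1, 4, 952]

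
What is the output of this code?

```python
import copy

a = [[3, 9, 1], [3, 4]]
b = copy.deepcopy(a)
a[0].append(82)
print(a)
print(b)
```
[[3, 9, 1, 82], [3, 4]]
[[3, 9, 1], [3, 4]]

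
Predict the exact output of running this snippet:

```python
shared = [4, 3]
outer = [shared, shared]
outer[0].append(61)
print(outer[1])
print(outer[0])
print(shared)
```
[4, 3, 61]
[4, 3, 61]
[4, 3, 61]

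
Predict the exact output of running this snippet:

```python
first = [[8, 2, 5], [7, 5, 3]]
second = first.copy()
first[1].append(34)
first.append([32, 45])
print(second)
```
[[8, 2, 5], [7, 5, 3, 34]]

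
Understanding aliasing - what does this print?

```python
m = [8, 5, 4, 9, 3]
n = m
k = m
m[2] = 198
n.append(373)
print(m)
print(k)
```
[8, 5, 198, 9, 3, 373]
[8, 5, 198, 9, 3, 373]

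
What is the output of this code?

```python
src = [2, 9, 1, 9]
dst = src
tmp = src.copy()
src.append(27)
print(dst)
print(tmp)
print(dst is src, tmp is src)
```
[2, 9, 1, 9, 27]
[2, 9, 1, 9]
True False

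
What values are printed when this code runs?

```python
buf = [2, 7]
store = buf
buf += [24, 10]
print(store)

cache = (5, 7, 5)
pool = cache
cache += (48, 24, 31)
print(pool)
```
[2, 7, 24, 10]
(5, 7, 5)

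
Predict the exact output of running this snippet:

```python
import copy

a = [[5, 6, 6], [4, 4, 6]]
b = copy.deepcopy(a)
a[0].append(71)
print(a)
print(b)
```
[[5, 6, 6, 71], [4, 4, 6]]
[[5, 6, 6], [4, 4, 6]]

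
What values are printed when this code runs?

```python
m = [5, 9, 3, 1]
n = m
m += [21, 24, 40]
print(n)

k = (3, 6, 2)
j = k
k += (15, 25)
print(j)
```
[5, 9, 3, 1, 21, 24, 40]
(3, 6, 2)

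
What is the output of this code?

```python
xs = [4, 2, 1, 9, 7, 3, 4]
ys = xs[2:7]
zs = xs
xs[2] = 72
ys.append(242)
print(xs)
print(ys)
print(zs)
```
[4, 2, 72, 9, 7, 3, 4]
[1, 9, 7, 3, 4, 242]
[4, 2, 72, 9, 7, 3, 4]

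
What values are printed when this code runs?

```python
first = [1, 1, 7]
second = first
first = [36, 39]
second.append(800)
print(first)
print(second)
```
[36, 39]
[1, 1, 7, 800]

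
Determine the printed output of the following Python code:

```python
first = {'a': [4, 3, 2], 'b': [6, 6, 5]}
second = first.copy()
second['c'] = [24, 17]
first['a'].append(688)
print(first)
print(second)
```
{'a': [4, 3, 2, 688], 'b': [6, 6, 5]}
{'a': [4, 3, 2, 688], 'b': [6, 6, 5], 'c': [24, 17]}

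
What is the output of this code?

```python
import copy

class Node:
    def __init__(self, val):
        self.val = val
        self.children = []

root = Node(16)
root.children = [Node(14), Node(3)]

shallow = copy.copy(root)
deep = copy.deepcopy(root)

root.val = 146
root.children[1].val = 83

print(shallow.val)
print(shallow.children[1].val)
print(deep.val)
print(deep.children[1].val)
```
16
83
16
3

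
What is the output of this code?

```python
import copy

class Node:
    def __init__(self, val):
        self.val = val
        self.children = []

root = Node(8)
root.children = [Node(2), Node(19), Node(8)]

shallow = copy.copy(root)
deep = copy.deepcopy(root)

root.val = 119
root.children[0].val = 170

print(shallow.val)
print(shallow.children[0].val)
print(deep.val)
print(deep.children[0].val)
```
8
170
8
2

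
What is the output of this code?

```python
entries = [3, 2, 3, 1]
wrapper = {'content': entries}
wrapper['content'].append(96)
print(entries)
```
[3, 2, 3, 1, 96]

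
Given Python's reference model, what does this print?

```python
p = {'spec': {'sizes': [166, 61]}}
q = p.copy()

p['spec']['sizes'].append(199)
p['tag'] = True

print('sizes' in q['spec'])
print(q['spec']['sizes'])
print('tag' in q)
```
True
[166, 61, 199]
False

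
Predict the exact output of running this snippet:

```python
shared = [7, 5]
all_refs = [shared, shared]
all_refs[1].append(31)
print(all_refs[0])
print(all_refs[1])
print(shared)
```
[7, 5, 31]
[7, 5, 31]
[7, 5, 31]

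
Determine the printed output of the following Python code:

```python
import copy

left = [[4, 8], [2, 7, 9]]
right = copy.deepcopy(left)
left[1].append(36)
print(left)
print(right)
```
[[4, 8], [2, 7, 9, 36]]
[[4, 8], [2, 7, 9]]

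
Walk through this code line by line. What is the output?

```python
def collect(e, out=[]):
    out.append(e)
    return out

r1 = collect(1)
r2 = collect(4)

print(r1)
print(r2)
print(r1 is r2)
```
[1, 4]
[1, 4]
True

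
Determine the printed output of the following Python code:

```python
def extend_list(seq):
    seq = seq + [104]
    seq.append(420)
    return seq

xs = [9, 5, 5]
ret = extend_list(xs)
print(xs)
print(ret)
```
[9, 5, 5]
[9, 5, 5, 104, 420]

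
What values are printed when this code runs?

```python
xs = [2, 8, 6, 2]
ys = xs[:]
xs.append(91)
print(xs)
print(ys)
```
[2, 8, 6, 2, 91]
[2, 8, 6, 2]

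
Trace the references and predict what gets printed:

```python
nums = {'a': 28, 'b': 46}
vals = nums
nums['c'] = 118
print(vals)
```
{'a': 28, 'b': 46, 'c': 118}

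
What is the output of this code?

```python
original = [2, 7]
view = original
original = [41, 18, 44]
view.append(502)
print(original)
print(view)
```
[41, 18, 44]
[2, 7, 502]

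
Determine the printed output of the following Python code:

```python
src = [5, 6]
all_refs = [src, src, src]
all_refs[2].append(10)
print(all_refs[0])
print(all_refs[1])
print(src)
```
[5, 6, 10]
[5, 6, 10]
[5, 6, 10]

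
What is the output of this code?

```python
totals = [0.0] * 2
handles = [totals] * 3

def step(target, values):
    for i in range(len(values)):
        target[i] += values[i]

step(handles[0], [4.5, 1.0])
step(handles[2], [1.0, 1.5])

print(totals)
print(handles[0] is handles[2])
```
[5.5, 2.5]
True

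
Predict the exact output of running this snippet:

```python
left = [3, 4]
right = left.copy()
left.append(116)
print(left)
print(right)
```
[3, 4, 116]
[3, 4]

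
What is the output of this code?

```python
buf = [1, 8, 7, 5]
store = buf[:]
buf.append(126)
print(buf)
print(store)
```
[1, 8, 7, 5, 126]
[1, 8, 7, 5]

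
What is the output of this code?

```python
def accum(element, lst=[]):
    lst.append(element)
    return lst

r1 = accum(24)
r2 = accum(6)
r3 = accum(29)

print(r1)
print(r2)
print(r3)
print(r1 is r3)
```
[24, 6, 29]
[24, 6, 29]
[24, 6, 29]
True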